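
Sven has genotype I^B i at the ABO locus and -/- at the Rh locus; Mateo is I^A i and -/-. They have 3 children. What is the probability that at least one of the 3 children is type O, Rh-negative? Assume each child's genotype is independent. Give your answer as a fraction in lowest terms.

37/64

ABO cross I^B i × I^A i → 1/4 O, 1/4 A, 1/4 B, 1/4 AB.
Rh cross -/- × -/- → 1 Rh-; so P(type O, Rh-negative) = 1/4 × 1 = 1/4 per child.
P(none) = (3/4)^3 = 27/64; P(at least one) = 1 − 27/64 = 37/64.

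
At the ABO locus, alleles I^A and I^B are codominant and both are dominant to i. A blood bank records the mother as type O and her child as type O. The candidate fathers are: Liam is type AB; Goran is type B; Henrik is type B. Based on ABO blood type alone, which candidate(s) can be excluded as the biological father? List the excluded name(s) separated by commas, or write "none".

Liam

A candidate is excluded only if no genotype consistent with his phenotype could produce a type O child with a type O mother.
Liam (type AB): no genotype consistent with that phenotype can produce a type-O child with a type-O mother.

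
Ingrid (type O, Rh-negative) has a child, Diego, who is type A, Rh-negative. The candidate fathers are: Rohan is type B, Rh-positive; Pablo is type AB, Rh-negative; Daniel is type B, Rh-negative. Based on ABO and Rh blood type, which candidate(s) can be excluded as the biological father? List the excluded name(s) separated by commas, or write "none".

A candidate is excluded only if no genotype consistent with his phenotype could produce a type A, Rh-negative child with a type O, Rh-negative mother.
Rohan (type B, Rh+): no genotype consistent with that phenotype can produce a type-A Rh- child with a type-O mother.
Daniel (type B, Rh-): no genotype consistent with that phenotype can produce a type-A Rh- child with a type-O mother.

Rohan, Daniel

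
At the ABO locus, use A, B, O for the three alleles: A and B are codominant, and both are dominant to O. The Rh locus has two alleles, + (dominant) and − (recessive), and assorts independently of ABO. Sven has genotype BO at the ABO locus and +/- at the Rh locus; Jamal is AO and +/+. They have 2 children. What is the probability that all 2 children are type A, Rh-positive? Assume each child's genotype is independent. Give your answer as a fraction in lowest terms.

1/16

ABO cross BO × AO → 1/4 O, 1/4 A, 1/4 B, 1/4 AB.
Rh cross +/- × +/+ → 1 Rh+; so P(type A, Rh-positive) = 1/4 × 1 = 1/4 per child.
All 2 independent: (1/4)^2 = 1/16.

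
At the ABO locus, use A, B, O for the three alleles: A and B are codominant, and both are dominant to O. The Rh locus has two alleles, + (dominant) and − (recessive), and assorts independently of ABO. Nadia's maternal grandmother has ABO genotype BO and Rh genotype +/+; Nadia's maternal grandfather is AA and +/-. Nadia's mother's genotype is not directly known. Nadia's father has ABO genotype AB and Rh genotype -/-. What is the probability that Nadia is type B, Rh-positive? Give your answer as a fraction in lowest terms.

3/16

Nadia's mother's ABO genotype from BO × AA: 1/2 AB, 1/2 AO.
Crossing each possibility with the father AB and summing P(type B): 1/2·1/4 + 1/2·1/4 = 1/4.
Similarly for Rh via the mother's Rh distribution: P(Rh+) = 3/4.
Independent loci: 1/4 × 3/4 = 3/16.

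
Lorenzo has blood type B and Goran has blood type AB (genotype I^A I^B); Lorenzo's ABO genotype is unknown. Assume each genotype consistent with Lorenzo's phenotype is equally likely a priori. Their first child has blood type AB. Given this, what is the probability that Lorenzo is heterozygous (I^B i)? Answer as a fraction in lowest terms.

1/3

Possible genotypes: Lorenzo ∈ {I^B I^B, I^B i}; Goran ∈ {I^A I^B}.
Weight each parental genotype pair by prior × P(type-AB child):
  I^B I^B × I^A I^B: posterior weight 2/3.
  I^B i × I^A I^B: posterior weight 1/3.
Sum the posterior weight over pairs where Lorenzo is I^B i: 1/3.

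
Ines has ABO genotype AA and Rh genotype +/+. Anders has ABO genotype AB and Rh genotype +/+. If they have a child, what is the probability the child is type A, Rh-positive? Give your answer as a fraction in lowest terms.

1/2

ABO cross AA × AB → offspring phenotypes: 1/2 A, 1/2 AB.
Rh cross +/+ × +/+ → 1 Rh+.
Independent loci: P(type A, Rh-positive) = 1/2 × 1 = 1/2.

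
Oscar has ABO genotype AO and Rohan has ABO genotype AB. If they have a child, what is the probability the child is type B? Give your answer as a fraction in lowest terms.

ABO cross AO × AB → offspring phenotypes: 1/2 A, 1/4 B, 1/4 AB.
So P(type B) = 1/4.

1/4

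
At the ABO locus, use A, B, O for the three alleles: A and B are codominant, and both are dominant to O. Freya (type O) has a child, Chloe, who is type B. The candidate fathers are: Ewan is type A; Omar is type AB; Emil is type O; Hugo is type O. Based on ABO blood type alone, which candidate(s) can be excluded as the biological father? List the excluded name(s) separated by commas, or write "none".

Ewan, Emil, Hugo

A candidate is excluded only if no genotype consistent with his phenotype could produce a type B child with a type O mother.
Ewan (type A): no genotype consistent with that phenotype can produce a type-B child with a type-O mother.
Emil (type O): no genotype consistent with that phenotype can produce a type-B child with a type-O mother.
Hugo (type O): no genotype consistent with that phenotype can produce a type-B child with a type-O mother.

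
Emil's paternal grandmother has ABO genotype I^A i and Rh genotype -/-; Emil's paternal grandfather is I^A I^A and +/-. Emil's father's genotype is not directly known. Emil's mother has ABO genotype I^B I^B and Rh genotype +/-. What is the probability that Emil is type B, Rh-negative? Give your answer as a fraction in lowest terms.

Emil's father's ABO genotype from I^A i × I^A I^A: 1/2 I^A I^A, 1/2 I^A i.
Crossing each possibility with the mother I^B I^B and summing P(type B): 1/2·0 + 1/2·1/2 = 1/4.
Similarly for Rh via the father's Rh distribution: P(Rh-) = 3/8.
Independent loci: 1/4 × 3/8 = 3/32.

3/32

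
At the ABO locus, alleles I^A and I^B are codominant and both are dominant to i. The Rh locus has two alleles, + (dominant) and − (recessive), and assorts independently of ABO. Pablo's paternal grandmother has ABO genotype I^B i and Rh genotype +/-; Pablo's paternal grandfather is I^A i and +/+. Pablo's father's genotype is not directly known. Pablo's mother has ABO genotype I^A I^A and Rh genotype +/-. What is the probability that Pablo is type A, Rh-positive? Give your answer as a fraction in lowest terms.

Pablo's father's ABO genotype from I^B i × I^A i: 1/4 I^A I^B, 1/4 I^A i, 1/4 I^B i, 1/4 i i.
Crossing each possibility with the mother I^A I^A and summing P(type A): 1/4·1/2 + 1/4·1 + 1/4·1/2 + 1/4·1 = 3/4.
Similarly for Rh via the father's Rh distribution: P(Rh+) = 7/8.
Independent loci: 3/4 × 7/8 = 21/32.

21/32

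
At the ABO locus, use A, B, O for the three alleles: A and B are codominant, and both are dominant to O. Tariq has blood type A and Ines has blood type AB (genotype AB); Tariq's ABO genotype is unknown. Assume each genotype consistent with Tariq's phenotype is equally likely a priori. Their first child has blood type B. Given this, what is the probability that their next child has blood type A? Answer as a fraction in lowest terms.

Possible genotypes: Tariq ∈ {AA, AO}; Ines ∈ {AB}.
Weight each parental genotype pair by prior × P(type-B child):
  AO × AB: posterior weight 1; P(next child type A) = 1/2.
Weighted sum = 1/2.

1/2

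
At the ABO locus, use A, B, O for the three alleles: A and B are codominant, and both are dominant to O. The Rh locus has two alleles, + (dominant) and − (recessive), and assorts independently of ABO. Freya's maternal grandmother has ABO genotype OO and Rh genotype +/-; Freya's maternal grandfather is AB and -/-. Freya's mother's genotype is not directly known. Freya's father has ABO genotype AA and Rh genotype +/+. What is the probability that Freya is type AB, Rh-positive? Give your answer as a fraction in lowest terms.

Freya's mother's ABO genotype from OO × AB: 1/2 AO, 1/2 BO.
Crossing each possibility with the father AA and summing P(type AB): 1/2·0 + 1/2·1/2 = 1/4.
Similarly for Rh via the mother's Rh distribution: P(Rh+) = 1.
Independent loci: 1/4 × 1 = 1/4.

1/4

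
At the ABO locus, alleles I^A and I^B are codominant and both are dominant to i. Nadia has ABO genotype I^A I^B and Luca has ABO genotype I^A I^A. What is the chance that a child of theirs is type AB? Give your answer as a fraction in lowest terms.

ABO cross I^A I^B × I^A I^A → offspring phenotypes: 1/2 A, 1/2 AB.
So P(type AB) = 1/2.

1/2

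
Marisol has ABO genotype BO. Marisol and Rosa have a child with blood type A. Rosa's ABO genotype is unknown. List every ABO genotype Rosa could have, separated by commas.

For each candidate genotype of Rosa, check whether crossing it with BO can produce every observed child phenotype.
  AA → possible child types {A, AB} ✓
  AB → possible child types {A, B, AB} ✓
  AO → possible child types {O, A, B, AB} ✓
  BB → possible child types {B} ✗
  BO → possible child types {O, B} ✗
  OO → possible child types {O, B} ✗

AA, AB, AO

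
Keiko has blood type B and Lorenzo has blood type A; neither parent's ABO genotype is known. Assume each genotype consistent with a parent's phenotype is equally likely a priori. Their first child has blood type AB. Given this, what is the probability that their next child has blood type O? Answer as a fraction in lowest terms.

Possible genotypes: Keiko ∈ {I^B I^B, I^B i}; Lorenzo ∈ {I^A I^A, I^A i}.
Weight each parental genotype pair by prior × P(type-AB child):
  I^B I^B × I^A I^A: posterior weight 4/9; P(next child type O) = 0.
  I^B I^B × I^A i: posterior weight 2/9; P(next child type O) = 0.
  I^B i × I^A I^A: posterior weight 2/9; P(next child type O) = 0.
  I^B i × I^A i: posterior weight 1/9; P(next child type O) = 1/4.
Weighted sum = 1/36.

1/36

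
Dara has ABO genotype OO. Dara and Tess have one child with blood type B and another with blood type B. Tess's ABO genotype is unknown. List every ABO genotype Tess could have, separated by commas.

AB, BB, BO

For each candidate genotype of Tess, check whether crossing it with OO can produce every observed child phenotype.
  AA → possible child types {A} ✗
  AB → possible child types {A, B} ✓
  AO → possible child types {O, A} ✗
  BB → possible child types {B} ✓
  BO → possible child types {O, B} ✓
  OO → possible child types {O} ✗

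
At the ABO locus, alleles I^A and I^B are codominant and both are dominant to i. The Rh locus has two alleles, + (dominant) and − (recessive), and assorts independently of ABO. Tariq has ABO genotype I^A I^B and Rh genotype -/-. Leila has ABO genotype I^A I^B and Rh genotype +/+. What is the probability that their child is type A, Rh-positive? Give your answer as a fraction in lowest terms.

1/4

ABO cross I^A I^B × I^A I^B → offspring phenotypes: 1/4 A, 1/4 B, 1/2 AB.
Rh cross -/- × +/+ → 1 Rh+.
Independent loci: P(type A, Rh-positive) = 1/4 × 1 = 1/4.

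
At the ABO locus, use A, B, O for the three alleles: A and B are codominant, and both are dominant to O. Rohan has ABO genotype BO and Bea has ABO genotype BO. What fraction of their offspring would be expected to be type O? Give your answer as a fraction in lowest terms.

ABO cross BO × BO → offspring phenotypes: 1/4 O, 3/4 B.
So P(type O) = 1/4.

1/4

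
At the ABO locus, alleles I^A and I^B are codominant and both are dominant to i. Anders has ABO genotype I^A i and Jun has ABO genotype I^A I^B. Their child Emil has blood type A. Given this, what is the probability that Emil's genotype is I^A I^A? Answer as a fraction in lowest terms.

1/2

Cross I^A i × I^A I^B → 1/4 I^A I^A, 1/4 I^A I^B, 1/4 I^A i, 1/4 I^B i.
Type-A genotypes among offspring: I^A I^A (1/4), I^A i (1/4); total 1/2.
P(I^A I^A | type A) = (1/4) / (1/2) = 1/2.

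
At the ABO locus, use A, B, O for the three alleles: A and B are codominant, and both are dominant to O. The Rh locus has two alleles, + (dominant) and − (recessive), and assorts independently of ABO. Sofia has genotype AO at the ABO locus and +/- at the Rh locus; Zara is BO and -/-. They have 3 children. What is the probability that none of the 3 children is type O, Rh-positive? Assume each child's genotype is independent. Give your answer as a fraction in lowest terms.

343/512

ABO cross AO × BO → 1/4 O, 1/4 A, 1/4 B, 1/4 AB.
Rh cross +/- × -/- → 1/2 Rh+, 1/2 Rh-; so P(type O, Rh-positive) = 1/4 × 1/2 = 1/8 per child.
P(not type O, Rh-positive) = 7/8 for one child; (7/8)^3 = 343/512.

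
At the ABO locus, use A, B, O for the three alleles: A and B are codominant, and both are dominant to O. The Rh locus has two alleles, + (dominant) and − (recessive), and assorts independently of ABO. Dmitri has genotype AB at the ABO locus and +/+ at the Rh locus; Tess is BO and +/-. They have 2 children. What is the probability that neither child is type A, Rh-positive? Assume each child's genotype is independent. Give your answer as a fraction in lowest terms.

ABO cross AB × BO → 1/4 A, 1/2 B, 1/4 AB.
Rh cross +/+ × +/- → 1 Rh+; so P(type A, Rh-positive) = 1/4 × 1 = 1/4 per child.
P(not type A, Rh-positive) = 3/4 for one child; (3/4)^2 = 9/16.

9/16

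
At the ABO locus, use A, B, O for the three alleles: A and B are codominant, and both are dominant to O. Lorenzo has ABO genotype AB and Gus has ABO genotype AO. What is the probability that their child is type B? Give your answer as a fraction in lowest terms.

1/4

ABO cross AB × AO → offspring phenotypes: 1/2 A, 1/4 B, 1/4 AB.
So P(type B) = 1/4.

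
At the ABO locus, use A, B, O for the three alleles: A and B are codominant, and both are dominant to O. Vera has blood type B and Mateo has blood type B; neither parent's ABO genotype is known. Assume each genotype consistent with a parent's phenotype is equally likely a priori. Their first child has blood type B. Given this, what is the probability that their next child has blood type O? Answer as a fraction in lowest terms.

Possible genotypes: Vera ∈ {BB, BO}; Mateo ∈ {BB, BO}.
Weight each parental genotype pair by prior × P(type-B child):
  BB × BB: posterior weight 4/15; P(next child type O) = 0.
  BB × BO: posterior weight 4/15; P(next child type O) = 0.
  BO × BB: posterior weight 4/15; P(next child type O) = 0.
  BO × BO: posterior weight 1/5; P(next child type O) = 1/4.
Weighted sum = 1/20.

1/20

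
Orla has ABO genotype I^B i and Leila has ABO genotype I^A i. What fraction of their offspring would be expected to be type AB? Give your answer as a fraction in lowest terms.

1/4

ABO cross I^B i × I^A i → offspring phenotypes: 1/4 O, 1/4 A, 1/4 B, 1/4 AB.
So P(type AB) = 1/4.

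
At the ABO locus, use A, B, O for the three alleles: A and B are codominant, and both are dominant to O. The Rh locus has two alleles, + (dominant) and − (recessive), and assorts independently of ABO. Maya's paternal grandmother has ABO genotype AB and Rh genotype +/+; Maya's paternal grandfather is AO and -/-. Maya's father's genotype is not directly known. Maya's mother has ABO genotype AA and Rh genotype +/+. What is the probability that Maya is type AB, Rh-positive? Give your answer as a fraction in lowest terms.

Maya's father's ABO genotype from AB × AO: 1/4 AA, 1/4 AB, 1/4 AO, 1/4 BO.
Crossing each possibility with the mother AA and summing P(type AB): 1/4·0 + 1/4·1/2 + 1/4·0 + 1/4·1/2 = 1/4.
Similarly for Rh via the father's Rh distribution: P(Rh+) = 1.
Independent loci: 1/4 × 1 = 1/4.

1/4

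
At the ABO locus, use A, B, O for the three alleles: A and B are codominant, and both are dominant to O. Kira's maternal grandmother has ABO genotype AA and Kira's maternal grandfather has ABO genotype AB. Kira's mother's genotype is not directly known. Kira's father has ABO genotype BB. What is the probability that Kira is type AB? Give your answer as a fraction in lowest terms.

3/4

Kira's mother's ABO genotype from AA × AB: 1/2 AA, 1/2 AB.
Crossing each possibility with the father BB and summing P(type AB): 1/2·1 + 1/2·1/2 = 3/4.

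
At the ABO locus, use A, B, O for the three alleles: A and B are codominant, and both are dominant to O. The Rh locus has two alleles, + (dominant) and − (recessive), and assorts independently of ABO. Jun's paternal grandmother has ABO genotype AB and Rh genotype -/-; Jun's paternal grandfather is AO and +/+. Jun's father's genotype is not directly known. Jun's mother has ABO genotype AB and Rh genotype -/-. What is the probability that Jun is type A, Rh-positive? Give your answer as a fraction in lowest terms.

Jun's father's ABO genotype from AB × AO: 1/4 AA, 1/4 AB, 1/4 AO, 1/4 BO.
Crossing each possibility with the mother AB and summing P(type A): 1/4·1/2 + 1/4·1/4 + 1/4·1/2 + 1/4·1/4 = 3/8.
Similarly for Rh via the father's Rh distribution: P(Rh+) = 1/2.
Independent loci: 3/8 × 1/2 = 3/16.

3/16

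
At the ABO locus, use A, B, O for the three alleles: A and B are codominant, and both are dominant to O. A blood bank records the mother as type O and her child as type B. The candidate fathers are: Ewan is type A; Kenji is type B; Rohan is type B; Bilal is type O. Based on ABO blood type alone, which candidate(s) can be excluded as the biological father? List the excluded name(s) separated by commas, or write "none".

Ewan, Bilal

A candidate is excluded only if no genotype consistent with his phenotype could produce a type B child with a type O mother.
Ewan (type A): no genotype consistent with that phenotype can produce a type-B child with a type-O mother.
Bilal (type O): no genotype consistent with that phenotype can produce a type-B child with a type-O mother.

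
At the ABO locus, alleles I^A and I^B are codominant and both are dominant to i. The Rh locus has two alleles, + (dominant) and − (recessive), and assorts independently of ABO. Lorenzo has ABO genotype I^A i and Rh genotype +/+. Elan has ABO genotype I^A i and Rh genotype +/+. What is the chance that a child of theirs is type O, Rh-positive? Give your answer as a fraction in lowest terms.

1/4

ABO cross I^A i × I^A i → offspring phenotypes: 1/4 O, 3/4 A.
Rh cross +/+ × +/+ → 1 Rh+.
Independent loci: P(type O, Rh-positive) = 1/4 × 1 = 1/4.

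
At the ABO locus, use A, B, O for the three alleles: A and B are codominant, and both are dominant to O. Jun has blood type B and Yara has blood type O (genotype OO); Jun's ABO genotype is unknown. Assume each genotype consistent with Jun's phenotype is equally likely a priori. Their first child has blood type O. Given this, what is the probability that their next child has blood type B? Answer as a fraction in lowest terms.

Possible genotypes: Jun ∈ {BB, BO}; Yara ∈ {OO}.
Weight each parental genotype pair by prior × P(type-O child):
  BO × OO: posterior weight 1; P(next child type B) = 1/2.
Weighted sum = 1/2.

1/2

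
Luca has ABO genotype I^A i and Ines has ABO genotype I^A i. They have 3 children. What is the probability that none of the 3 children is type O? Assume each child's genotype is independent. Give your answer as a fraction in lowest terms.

27/64

ABO cross I^A i × I^A i → 1/4 O, 3/4 A.
So P(type O) = 1/4 per child.
P(not type O) = 3/4 for one child; (3/4)^3 = 27/64.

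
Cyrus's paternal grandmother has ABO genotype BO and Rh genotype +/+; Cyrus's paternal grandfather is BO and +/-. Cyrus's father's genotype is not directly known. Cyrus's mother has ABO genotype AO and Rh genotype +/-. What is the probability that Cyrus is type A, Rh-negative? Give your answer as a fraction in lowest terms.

1/32

Cyrus's father's ABO genotype from BO × BO: 1/4 BB, 1/2 BO, 1/4 OO.
Crossing each possibility with the mother AO and summing P(type A): 1/4·0 + 1/2·1/4 + 1/4·1/2 = 1/4.
Similarly for Rh via the father's Rh distribution: P(Rh-) = 1/8.
Independent loci: 1/4 × 1/8 = 1/32.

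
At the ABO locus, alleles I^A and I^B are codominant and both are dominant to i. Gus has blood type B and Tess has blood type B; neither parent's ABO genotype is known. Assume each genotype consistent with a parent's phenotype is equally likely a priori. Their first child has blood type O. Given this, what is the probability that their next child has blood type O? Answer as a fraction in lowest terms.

1/4

Possible genotypes: Gus ∈ {I^B I^B, I^B i}; Tess ∈ {I^B I^B, I^B i}.
Weight each parental genotype pair by prior × P(type-O child):
  I^B i × I^B i: posterior weight 1; P(next child type O) = 1/4.
Weighted sum = 1/4.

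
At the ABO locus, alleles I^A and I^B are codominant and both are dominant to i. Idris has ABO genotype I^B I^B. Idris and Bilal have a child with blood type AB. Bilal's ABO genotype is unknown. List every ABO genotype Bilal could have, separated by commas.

I^A I^A, I^A I^B, I^A i

For each candidate genotype of Bilal, check whether crossing it with I^B I^B can produce every observed child phenotype.
  I^A I^A → possible child types {AB} ✓
  I^A I^B → possible child types {B, AB} ✓
  I^A i → possible child types {B, AB} ✓
  I^B I^B → possible child types {B} ✗
  I^B i → possible child types {B} ✗
  i i → possible child types {B} ✗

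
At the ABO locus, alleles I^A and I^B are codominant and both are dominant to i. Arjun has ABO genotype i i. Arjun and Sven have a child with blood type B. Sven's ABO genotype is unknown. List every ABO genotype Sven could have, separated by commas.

For each candidate genotype of Sven, check whether crossing it with i i can produce every observed child phenotype.
  I^A I^A → possible child types {A} ✗
  I^A I^B → possible child types {A, B} ✓
  I^A i → possible child types {O, A} ✗
  I^B I^B → possible child types {B} ✓
  I^B i → possible child types {O, B} ✓
  i i → possible child types {O} ✗

I^A I^B, I^B I^B, I^B i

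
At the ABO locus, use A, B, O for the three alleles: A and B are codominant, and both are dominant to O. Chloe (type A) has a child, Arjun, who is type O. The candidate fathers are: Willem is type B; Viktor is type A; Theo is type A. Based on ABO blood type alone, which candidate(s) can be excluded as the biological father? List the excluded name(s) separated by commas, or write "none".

none

A candidate is excluded only if no genotype consistent with his phenotype could produce a type O child with a type A mother.
Every candidate has at least one consistent genotype combination, so none can be excluded.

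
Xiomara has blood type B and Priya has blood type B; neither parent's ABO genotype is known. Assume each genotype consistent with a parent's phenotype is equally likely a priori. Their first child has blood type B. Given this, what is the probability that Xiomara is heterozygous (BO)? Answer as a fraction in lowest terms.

7/15

Possible genotypes: Xiomara ∈ {BB, BO}; Priya ∈ {BB, BO}.
Weight each parental genotype pair by prior × P(type-B child):
  BB × BB: posterior weight 4/15.
  BB × BO: posterior weight 4/15.
  BO × BB: posterior weight 4/15.
  BO × BO: posterior weight 1/5.
Sum the posterior weight over pairs where Xiomara is BO: 7/15.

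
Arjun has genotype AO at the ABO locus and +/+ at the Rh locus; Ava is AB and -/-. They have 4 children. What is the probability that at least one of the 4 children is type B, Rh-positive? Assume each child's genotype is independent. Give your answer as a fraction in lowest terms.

ABO cross AO × AB → 1/2 A, 1/4 B, 1/4 AB.
Rh cross +/+ × -/- → 1 Rh+; so P(type B, Rh-positive) = 1/4 × 1 = 1/4 per child.
P(none) = (3/4)^4 = 81/256; P(at least one) = 1 − 81/256 = 175/256.

175/256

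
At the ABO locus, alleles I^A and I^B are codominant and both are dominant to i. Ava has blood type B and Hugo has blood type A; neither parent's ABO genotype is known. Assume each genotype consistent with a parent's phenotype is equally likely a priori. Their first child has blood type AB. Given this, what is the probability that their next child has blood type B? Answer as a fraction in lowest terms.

5/36

Possible genotypes: Ava ∈ {I^B I^B, I^B i}; Hugo ∈ {I^A I^A, I^A i}.
Weight each parental genotype pair by prior × P(type-AB child):
  I^B I^B × I^A I^A: posterior weight 4/9; P(next child type B) = 0.
  I^B I^B × I^A i: posterior weight 2/9; P(next child type B) = 1/2.
  I^B i × I^A I^A: posterior weight 2/9; P(next child type B) = 0.
  I^B i × I^A i: posterior weight 1/9; P(next child type B) = 1/4.
Weighted sum = 5/36.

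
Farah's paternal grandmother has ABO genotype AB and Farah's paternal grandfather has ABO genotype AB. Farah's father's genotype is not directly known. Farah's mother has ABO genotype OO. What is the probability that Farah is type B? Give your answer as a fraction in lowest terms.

1/2

Farah's father's ABO genotype from AB × AB: 1/4 AA, 1/2 AB, 1/4 BB.
Crossing each possibility with the mother OO and summing P(type B): 1/4·0 + 1/2·1/2 + 1/4·1 = 1/2.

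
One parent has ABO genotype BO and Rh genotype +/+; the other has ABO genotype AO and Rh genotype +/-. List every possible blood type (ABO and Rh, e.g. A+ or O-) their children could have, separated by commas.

O+, A+, B+, AB+

Gametes from BO × AO give offspring ABO genotypes AB, AO, BO, OO, i.e. phenotypes O, A, B, AB.
Rh cross +/+ × +/- → phenotypes Rh+.
Combining independently: O+, A+, B+, AB+.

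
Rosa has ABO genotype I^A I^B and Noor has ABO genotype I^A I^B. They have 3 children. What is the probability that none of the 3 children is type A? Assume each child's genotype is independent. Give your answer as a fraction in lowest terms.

ABO cross I^A I^B × I^A I^B → 1/4 A, 1/4 B, 1/2 AB.
So P(type A) = 1/4 per child.
P(not type A) = 3/4 for one child; (3/4)^3 = 27/64.

27/64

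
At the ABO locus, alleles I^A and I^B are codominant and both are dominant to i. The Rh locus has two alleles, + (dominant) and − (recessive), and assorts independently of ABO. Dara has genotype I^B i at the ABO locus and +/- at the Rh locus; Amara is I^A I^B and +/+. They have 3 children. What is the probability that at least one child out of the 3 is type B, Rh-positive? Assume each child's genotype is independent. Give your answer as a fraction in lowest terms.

7/8

ABO cross I^B i × I^A I^B → 1/4 A, 1/2 B, 1/4 AB.
Rh cross +/- × +/+ → 1 Rh+; so P(type B, Rh-positive) = 1/2 × 1 = 1/2 per child.
P(none) = (1/2)^3 = 1/8; P(at least one) = 1 − 1/8 = 7/8.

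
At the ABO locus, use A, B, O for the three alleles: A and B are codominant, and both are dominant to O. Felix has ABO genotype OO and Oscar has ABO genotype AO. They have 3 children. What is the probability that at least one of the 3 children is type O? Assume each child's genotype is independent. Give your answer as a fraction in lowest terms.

7/8

ABO cross OO × AO → 1/2 O, 1/2 A.
So P(type O) = 1/2 per child.
P(none) = (1/2)^3 = 1/8; P(at least one) = 1 − 1/8 = 7/8.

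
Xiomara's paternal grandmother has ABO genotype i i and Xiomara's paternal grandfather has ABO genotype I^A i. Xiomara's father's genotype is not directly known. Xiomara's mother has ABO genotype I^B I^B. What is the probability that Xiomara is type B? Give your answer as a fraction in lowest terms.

Xiomara's father's ABO genotype from i i × I^A i: 1/2 I^A i, 1/2 i i.
Crossing each possibility with the mother I^B I^B and summing P(type B): 1/2·1/2 + 1/2·1 = 3/4.

3/4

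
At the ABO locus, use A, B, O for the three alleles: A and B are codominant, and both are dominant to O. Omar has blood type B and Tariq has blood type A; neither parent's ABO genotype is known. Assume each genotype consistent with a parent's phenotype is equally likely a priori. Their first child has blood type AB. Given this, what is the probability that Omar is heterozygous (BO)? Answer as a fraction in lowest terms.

1/3

Possible genotypes: Omar ∈ {BB, BO}; Tariq ∈ {AA, AO}.
Weight each parental genotype pair by prior × P(type-AB child):
  BB × AA: posterior weight 4/9.
  BB × AO: posterior weight 2/9.
  BO × AA: posterior weight 2/9.
  BO × AO: posterior weight 1/9.
Sum the posterior weight over pairs where Omar is BO: 1/3.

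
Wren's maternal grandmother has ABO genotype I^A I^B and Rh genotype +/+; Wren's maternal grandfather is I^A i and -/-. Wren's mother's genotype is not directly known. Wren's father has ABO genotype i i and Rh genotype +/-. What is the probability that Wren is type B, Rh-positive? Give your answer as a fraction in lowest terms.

3/16

Wren's mother's ABO genotype from I^A I^B × I^A i: 1/4 I^A I^A, 1/4 I^A I^B, 1/4 I^A i, 1/4 I^B i.
Crossing each possibility with the father i i and summing P(type B): 1/4·0 + 1/4·1/2 + 1/4·0 + 1/4·1/2 = 1/4.
Similarly for Rh via the mother's Rh distribution: P(Rh+) = 3/4.
Independent loci: 1/4 × 3/4 = 3/16.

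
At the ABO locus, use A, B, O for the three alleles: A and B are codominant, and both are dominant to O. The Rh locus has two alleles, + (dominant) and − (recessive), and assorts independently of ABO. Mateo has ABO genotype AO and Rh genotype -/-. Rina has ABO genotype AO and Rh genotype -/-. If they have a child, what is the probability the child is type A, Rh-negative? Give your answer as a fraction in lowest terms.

ABO cross AO × AO → offspring phenotypes: 1/4 O, 3/4 A.
Rh cross -/- × -/- → 1 Rh-.
Independent loci: P(type A, Rh-negative) = 3/4 × 1 = 3/4.

3/4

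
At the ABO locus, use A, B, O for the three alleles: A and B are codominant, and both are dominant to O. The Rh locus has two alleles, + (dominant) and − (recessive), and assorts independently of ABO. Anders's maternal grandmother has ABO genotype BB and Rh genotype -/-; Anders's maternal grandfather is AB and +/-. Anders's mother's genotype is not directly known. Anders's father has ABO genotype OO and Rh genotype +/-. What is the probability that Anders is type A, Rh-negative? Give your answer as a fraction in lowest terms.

3/32

Anders's mother's ABO genotype from BB × AB: 1/2 AB, 1/2 BB.
Crossing each possibility with the father OO and summing P(type A): 1/2·1/2 + 1/2·0 = 1/4.
Similarly for Rh via the mother's Rh distribution: P(Rh-) = 3/8.
Independent loci: 1/4 × 3/8 = 3/32.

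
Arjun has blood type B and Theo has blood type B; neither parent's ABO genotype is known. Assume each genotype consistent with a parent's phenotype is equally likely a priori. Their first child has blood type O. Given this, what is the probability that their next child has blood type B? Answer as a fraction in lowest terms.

Possible genotypes: Arjun ∈ {BB, BO}; Theo ∈ {BB, BO}.
Weight each parental genotype pair by prior × P(type-O child):
  BO × BO: posterior weight 1; P(next child type B) = 3/4.
Weighted sum = 3/4.

3/4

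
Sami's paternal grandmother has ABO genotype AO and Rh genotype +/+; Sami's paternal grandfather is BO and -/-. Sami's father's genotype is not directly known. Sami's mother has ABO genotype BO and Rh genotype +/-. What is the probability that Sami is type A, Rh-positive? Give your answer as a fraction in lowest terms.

3/32

Sami's father's ABO genotype from AO × BO: 1/4 AB, 1/4 AO, 1/4 BO, 1/4 OO.
Crossing each possibility with the mother BO and summing P(type A): 1/4·1/4 + 1/4·1/4 + 1/4·0 + 1/4·0 = 1/8.
Similarly for Rh via the father's Rh distribution: P(Rh+) = 3/4.
Independent loci: 1/8 × 3/4 = 3/32.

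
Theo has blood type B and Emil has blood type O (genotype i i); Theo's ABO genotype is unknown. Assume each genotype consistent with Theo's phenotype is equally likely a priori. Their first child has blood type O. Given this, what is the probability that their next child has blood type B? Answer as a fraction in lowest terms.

Possible genotypes: Theo ∈ {I^B I^B, I^B i}; Emil ∈ {i i}.
Weight each parental genotype pair by prior × P(type-O child):
  I^B i × i i: posterior weight 1; P(next child type B) = 1/2.
Weighted sum = 1/2.

1/2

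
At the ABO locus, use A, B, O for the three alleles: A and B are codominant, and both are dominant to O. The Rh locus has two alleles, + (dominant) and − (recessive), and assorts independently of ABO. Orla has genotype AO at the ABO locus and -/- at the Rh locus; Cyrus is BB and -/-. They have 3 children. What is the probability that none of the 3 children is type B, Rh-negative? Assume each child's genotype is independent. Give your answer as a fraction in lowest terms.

ABO cross AO × BB → 1/2 B, 1/2 AB.
Rh cross -/- × -/- → 1 Rh-; so P(type B, Rh-negative) = 1/2 × 1 = 1/2 per child.
P(not type B, Rh-negative) = 1/2 for one child; (1/2)^3 = 1/8.

1/8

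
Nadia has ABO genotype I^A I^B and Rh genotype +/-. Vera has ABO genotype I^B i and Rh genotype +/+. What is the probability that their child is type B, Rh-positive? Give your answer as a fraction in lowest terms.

1/2

ABO cross I^A I^B × I^B i → offspring phenotypes: 1/4 A, 1/2 B, 1/4 AB.
Rh cross +/- × +/+ → 1 Rh+.
Independent loci: P(type B, Rh-positive) = 1/2 × 1 = 1/2.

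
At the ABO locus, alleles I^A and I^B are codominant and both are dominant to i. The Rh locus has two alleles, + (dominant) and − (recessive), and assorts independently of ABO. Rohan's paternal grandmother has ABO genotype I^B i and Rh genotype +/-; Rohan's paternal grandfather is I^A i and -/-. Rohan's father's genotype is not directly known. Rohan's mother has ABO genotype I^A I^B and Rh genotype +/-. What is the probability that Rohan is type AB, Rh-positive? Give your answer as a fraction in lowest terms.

5/32

Rohan's father's ABO genotype from I^B i × I^A i: 1/4 I^A I^B, 1/4 I^A i, 1/4 I^B i, 1/4 i i.
Crossing each possibility with the mother I^A I^B and summing P(type AB): 1/4·1/2 + 1/4·1/4 + 1/4·1/4 + 1/4·0 = 1/4.
Similarly for Rh via the father's Rh distribution: P(Rh+) = 5/8.
Independent loci: 1/4 × 5/8 = 5/32.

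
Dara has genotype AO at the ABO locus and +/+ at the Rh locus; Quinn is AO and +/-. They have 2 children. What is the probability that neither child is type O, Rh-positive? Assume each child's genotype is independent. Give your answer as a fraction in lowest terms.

ABO cross AO × AO → 1/4 O, 3/4 A.
Rh cross +/+ × +/- → 1 Rh+; so P(type O, Rh-positive) = 1/4 × 1 = 1/4 per child.
P(not type O, Rh-positive) = 3/4 for one child; (3/4)^2 = 9/16.

9/16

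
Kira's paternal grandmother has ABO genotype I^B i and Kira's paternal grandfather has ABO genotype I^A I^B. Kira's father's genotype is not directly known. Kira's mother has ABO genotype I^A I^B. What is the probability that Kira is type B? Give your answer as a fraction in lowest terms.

Kira's father's ABO genotype from I^B i × I^A I^B: 1/4 I^A I^B, 1/4 I^A i, 1/4 I^B I^B, 1/4 I^B i.
Crossing each possibility with the mother I^A I^B and summing P(type B): 1/4·1/4 + 1/4·1/4 + 1/4·1/2 + 1/4·1/2 = 3/8.

3/8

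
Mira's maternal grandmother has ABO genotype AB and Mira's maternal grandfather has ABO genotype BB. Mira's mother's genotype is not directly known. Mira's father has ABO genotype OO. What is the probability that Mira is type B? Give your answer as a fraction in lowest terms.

3/4

Mira's mother's ABO genotype from AB × BB: 1/2 AB, 1/2 BB.
Crossing each possibility with the father OO and summing P(type B): 1/2·1/2 + 1/2·1 = 3/4.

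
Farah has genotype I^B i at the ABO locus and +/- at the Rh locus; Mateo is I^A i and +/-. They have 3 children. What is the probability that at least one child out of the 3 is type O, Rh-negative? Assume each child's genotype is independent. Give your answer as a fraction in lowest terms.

721/4096

ABO cross I^B i × I^A i → 1/4 O, 1/4 A, 1/4 B, 1/4 AB.
Rh cross +/- × +/- → 3/4 Rh+, 1/4 Rh-; so P(type O, Rh-negative) = 1/4 × 1/4 = 1/16 per child.
P(none) = (15/16)^3 = 3375/4096; P(at least one) = 1 − 3375/4096 = 721/4096.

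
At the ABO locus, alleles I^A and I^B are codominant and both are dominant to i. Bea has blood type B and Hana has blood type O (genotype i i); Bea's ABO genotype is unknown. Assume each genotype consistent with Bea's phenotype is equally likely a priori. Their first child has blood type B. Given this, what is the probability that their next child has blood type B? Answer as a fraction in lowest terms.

Possible genotypes: Bea ∈ {I^B I^B, I^B i}; Hana ∈ {i i}.
Weight each parental genotype pair by prior × P(type-B child):
  I^B I^B × i i: posterior weight 2/3; P(next child type B) = 1.
  I^B i × i i: posterior weight 1/3; P(next child type B) = 1/2.
Weighted sum = 5/6.

5/6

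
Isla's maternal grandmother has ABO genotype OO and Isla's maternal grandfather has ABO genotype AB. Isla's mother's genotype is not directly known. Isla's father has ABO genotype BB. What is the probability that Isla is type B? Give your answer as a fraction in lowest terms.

3/4

Isla's mother's ABO genotype from OO × AB: 1/2 AO, 1/2 BO.
Crossing each possibility with the father BB and summing P(type B): 1/2·1/2 + 1/2·1 = 3/4.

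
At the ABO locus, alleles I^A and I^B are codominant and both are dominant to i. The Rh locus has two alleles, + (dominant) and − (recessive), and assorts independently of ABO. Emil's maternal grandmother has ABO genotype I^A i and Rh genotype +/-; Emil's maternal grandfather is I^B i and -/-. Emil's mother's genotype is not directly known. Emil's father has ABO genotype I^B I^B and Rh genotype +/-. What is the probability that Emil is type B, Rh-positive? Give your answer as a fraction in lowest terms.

15/32

Emil's mother's ABO genotype from I^A i × I^B i: 1/4 I^A I^B, 1/4 I^A i, 1/4 I^B i, 1/4 i i.
Crossing each possibility with the father I^B I^B and summing P(type B): 1/4·1/2 + 1/4·1/2 + 1/4·1 + 1/4·1 = 3/4.
Similarly for Rh via the mother's Rh distribution: P(Rh+) = 5/8.
Independent loci: 3/4 × 5/8 = 15/32.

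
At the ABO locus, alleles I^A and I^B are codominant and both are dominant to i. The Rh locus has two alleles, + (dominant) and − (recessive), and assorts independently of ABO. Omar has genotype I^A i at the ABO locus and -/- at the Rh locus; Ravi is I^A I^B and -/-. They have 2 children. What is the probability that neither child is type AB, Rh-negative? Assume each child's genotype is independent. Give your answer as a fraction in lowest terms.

ABO cross I^A i × I^A I^B → 1/2 A, 1/4 B, 1/4 AB.
Rh cross -/- × -/- → 1 Rh-; so P(type AB, Rh-negative) = 1/4 × 1 = 1/4 per child.
P(not type AB, Rh-negative) = 3/4 for one child; (3/4)^2 = 9/16.

9/16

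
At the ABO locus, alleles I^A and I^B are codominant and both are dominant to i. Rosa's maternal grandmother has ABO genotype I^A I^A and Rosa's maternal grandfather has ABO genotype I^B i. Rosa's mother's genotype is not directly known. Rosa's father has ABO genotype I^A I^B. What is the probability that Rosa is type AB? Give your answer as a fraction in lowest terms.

3/8

Rosa's mother's ABO genotype from I^A I^A × I^B i: 1/2 I^A I^B, 1/2 I^A i.
Crossing each possibility with the father I^A I^B and summing P(type AB): 1/2·1/2 + 1/2·1/4 = 3/8.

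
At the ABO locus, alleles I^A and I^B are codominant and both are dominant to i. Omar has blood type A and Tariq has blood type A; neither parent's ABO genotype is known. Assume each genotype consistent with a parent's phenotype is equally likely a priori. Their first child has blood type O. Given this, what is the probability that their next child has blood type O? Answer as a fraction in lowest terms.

Possible genotypes: Omar ∈ {I^A I^A, I^A i}; Tariq ∈ {I^A I^A, I^A i}.
Weight each parental genotype pair by prior × P(type-O child):
  I^A i × I^A i: posterior weight 1; P(next child type O) = 1/4.
Weighted sum = 1/4.

1/4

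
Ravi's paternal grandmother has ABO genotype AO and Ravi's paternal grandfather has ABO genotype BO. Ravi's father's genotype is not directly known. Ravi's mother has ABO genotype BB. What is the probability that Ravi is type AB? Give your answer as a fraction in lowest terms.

1/4

Ravi's father's ABO genotype from AO × BO: 1/4 AB, 1/4 AO, 1/4 BO, 1/4 OO.
Crossing each possibility with the mother BB and summing P(type AB): 1/4·1/2 + 1/4·1/2 + 1/4·0 + 1/4·0 = 1/4.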